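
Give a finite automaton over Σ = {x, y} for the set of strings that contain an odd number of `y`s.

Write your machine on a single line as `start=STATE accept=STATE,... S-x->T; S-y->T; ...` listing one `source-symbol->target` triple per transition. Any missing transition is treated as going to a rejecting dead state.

The only thing that matters is how many `y`s have appeared, reduced mod 2. Use one state per residue: q0 for 0, …, q1 for 1. Reading `y` moves to the next residue; anything else stays put. q1 is accepting.
        x   y  
>  q0   q0  q1 
 * q1   q1  q0 
(> = start, * = accepting)

start=q0; accept=q1; q0-x->q0; q0-y->q1; q1-x->q1; q1-y->q0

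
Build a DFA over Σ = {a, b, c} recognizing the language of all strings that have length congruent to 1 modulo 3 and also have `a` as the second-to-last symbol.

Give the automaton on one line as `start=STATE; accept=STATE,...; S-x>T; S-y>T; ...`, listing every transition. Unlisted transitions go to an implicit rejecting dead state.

Run two small machines in parallel and take their product. The first has 3 states tracking the input length modulo 3; the second has 13 states tracking the last 2 symbols read. A product state is a pair (one from each), accepting exactly when both do. Equivalent product states are then merged.
5 states suffice.
        a   b   c  
>  s0   s1  s1  s1 
   s1   s2  s2  s2 
   s2   s3  s0  s0 
   s3   s4  s4  s4 
 * s4   s2  s2  s2 
(> = start, * = accepting)

start=s0; accept=s4; s0-a>s1; s0-b>s1; s0-c>s1; s1-a>s2; s1-b>s2; s1-c>s2; s2-a>s3; s2-b>s0; s2-c>s0; s3-a>s4; s3-b>s4; s3-c>s4; s4-a>s2; s4-b>s2; s4-c>s2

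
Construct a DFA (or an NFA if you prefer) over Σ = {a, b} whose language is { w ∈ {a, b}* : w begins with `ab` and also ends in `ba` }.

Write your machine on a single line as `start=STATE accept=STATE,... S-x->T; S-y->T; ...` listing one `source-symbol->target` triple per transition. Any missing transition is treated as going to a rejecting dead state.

Build one automaton per condition and run them in lockstep. The first has 4 states tracking whether the input so far still matches the prefix `ab`; the second has 3 states tracking how much of the suffix `ba` has currently been matched. A product state is a pair (one from each), accepting exactly when both do.
An 8-state machine:
        a   b  
>  S0   S1  S2 
   S1   S3  S4 
   S2   S5  S2 
   S3   S3  S2 
   S4   S6  S4 
   S5   S3  S2 
 * S6   S7  S4 
   S7   S7  S4 
(> = start, * = accepting)

start=S0; accept=S6; S0-a->S1; S0-b->S2; S1-a->S3; S1-b->S4; S2-a->S5; S2-b->S2; S3-a->S3; S3-b->S2; S4-a->S6; S4-b->S4; S5-a->S3; S5-b->S2; S6-a->S7; S6-b->S4; S7-a->S7; S7-b->S4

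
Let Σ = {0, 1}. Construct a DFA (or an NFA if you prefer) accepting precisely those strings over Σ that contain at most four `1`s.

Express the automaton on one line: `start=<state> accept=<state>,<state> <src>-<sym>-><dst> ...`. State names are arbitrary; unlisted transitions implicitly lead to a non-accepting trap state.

Only the number of `1`s matters, and only up to 5. Make a chain A → B → C → D → E → F advanced by each `1` (with F absorbing); every other symbol self-loops. The accepting set is {A, B, C, D, E}.
A 6-state machine:
       0  1 
>* A   A  B 
 * B   B  C 
 * C   C  D 
 * D   D  E 
 * E   E  F 
   F   F  F 
(> = start, * = accepting)

start=A accept=A,B,C,D,E A-0->A A-1->B B-0->B B-1->C C-0->C C-1->D D-0->D D-1->E E-0->E E-1->F F-0->F F-1->F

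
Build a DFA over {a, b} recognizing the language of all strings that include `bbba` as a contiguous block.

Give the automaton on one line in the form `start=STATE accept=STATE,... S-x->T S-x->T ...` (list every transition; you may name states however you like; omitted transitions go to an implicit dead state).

start=q0 accept=q4 q0-a->q0 q0-b->q1 q1-a->q0 q1-b->q2 q2-a->q0 q2-b->q3 q3-a->q4 q3-b->q3 q4-a->q4 q4-b->q4

States q0..q3 record the length of the longest prefix of `bbba` that matches the current input suffix. Reaching q4 means `bbba` has been seen, and we stay there forever. Accept from q4.
        a   b  
>  q0   q0  q1 
   q1   q0  q2 
   q2   q0  q3 
   q3   q4  q3 
 * q4   q4  q4 
(> = start, * = accepting)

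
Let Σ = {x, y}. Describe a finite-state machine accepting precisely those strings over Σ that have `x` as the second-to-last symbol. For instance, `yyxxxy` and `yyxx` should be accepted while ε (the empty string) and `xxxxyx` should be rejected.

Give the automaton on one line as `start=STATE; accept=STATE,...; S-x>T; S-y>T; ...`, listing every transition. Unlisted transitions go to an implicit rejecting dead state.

start=S0; accept=S3,S4; S0-x>S1; S0-y>S2; S1-x>S3; S1-y>S4; S2-x>S5; S2-y>S6; S3-x>S3; S3-y>S4; S4-x>S5; S4-y>S6; S5-x>S3; S5-y>S4; S6-x>S5; S6-y>S6

A DFA must remember the last 2 symbols (since which symbol is second-to-last isn't known until the input ends). Use one state per possible window of the last ≤2 symbols; accept from those whose window starts with `x`.
        x   y  
>  S0   S1  S2 
   S1   S3  S4 
   S2   S5  S6 
 * S3   S3  S4 
 * S4   S5  S6 
   S5   S3  S4 
   S6   S5  S6 
(> = start, * = accepting)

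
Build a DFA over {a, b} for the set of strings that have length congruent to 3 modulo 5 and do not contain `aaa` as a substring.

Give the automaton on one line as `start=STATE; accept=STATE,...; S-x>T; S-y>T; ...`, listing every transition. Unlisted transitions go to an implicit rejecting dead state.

start=q0; accept=q7,q8,q9; q0-a>q1; q0-b>q2; q1-a>q3; q1-b>q4; q2-a>q5; q2-b>q4; q3-a>q6; q3-b>q7; q4-a>q8; q4-b>q7; q5-a>q9; q5-b>q7; q6-a>q10; q6-b>q10; q7-a>q11; q7-b>q12; q8-a>q13; q8-b>q12; q9-a>q10; q9-b>q12; q10-a>q14; q10-b>q14; q11-a>q15; q11-b>q0; q12-a>q16; q12-b>q0; q13-a>q14; q13-b>q0; q14-a>q17; q14-b>q17; q15-a>q17; q15-b>q2; q16-a>q18; q16-b>q2; q17-a>q19; q17-b>q19; q18-a>q19; q18-b>q4; q19-a>q6; q19-b>q6

Build one automaton per condition and run them in lockstep. One (5 states) tracks the input length modulo 5; the other (4 states) tracks partial matches of the forbidden pattern `aaa`. Each combined state is a pair, one component from each; accept when both components accept.
A 20-state machine:
          a    b  
>  q0     q1   q2 
   q1     q3   q4 
   q2     q5   q4 
   q3     q6   q7 
   q4     q8   q7 
   q5     q9   q7 
   q6    q10  q10 
 * q7    q11  q12 
 * q8    q13  q12 
 * q9    q10  q12 
   q10   q14  q14 
   q11   q15   q0 
   q12   q16   q0 
   q13   q14   q0 
   q14   q17  q17 
   q15   q17   q2 
   q16   q18   q2 
   q17   q19  q19 
   q18   q19   q4 
   q19    q6   q6 
(> = start, * = accepting)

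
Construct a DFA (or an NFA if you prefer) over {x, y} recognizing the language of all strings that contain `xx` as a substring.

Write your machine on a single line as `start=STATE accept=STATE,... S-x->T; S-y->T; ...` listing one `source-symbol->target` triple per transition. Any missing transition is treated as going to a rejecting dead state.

start=A; accept=C; A-x->B; A-y->A; B-x->C; B-y->A; C-x->C; C-y->C

Track how much of `xx` has been matched so far: state A is no progress, C is the absorbing accept state reached once `xx` has occurred. Intermediate states record partial matches; on a mismatch, fall back to the longest reusable overlap.
       x  y 
>  A   B  A 
   B   C  A 
 * C   C  C 
(> = start, * = accepting)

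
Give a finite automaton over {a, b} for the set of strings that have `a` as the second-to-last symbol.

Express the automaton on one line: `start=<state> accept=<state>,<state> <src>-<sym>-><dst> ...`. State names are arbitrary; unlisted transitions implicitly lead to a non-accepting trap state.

start=S0 accept=S3,S4 S0-a->S1 S0-b->S2 S1-a->S3 S1-b->S4 S2-a->S5 S2-b->S6 S3-a->S3 S3-b->S4 S4-a->S5 S4-b->S6 S5-a->S3 S5-b->S4 S6-a->S5 S6-b->S6

Because acceptance depends on a position counted from the end, the machine has to buffer the most recent 2 symbols. Make each state the string of the last up-to-2 symbols read; on input `x` shift the window left and append `x`. Accept when the buffered window has length 2 and begins with `a`.
With 7 states:
        a   b  
>  S0   S1  S2 
   S1   S3  S4 
   S2   S5  S6 
 * S3   S3  S4 
 * S4   S5  S6 
   S5   S3  S4 
   S6   S5  S6 
(> = start, * = accepting)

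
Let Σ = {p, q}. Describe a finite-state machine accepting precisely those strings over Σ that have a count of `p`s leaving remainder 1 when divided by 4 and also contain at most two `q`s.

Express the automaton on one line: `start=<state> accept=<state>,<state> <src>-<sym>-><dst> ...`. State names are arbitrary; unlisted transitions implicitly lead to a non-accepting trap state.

Handle the two conditions separately and then intersect. One (4 states) tracks the count of `p`s modulo 4; the other (4 states) tracks the count of `q`s, saturating at 3. Each combined state is a pair, one component from each; accept when both components accept. After merging equivalent states the machine shrinks.
With 13 states:
          p    q  
>  S0     S1   S2 
 * S1     S3   S4 
   S2     S4   S5 
   S3     S6   S7 
 * S4     S7   S8 
   S5     S8   S9 
   S6     S0  S10 
   S7    S10  S11 
 * S8    S11   S9 
   S9     S9   S9 
   S10    S2  S12 
   S11   S12   S9 
   S12    S5   S9 
(> = start, * = accepting)

start=S0 accept=S1,S4,S8 S0-p->S1 S0-q->S2 S1-p->S3 S1-q->S4 S2-p->S4 S2-q->S5 S3-p->S6 S3-q->S7 S4-p->S7 S4-q->S8 S5-p->S8 S5-q->S9 S6-p->S0 S6-q->S10 S7-p->S10 S7-q->S11 S8-p->S11 S8-q->S9 S9-p->S9 S9-q->S9 S10-p->S2 S10-q->S12 S11-p->S12 S11-q->S9 S12-p->S5 S12-q->S9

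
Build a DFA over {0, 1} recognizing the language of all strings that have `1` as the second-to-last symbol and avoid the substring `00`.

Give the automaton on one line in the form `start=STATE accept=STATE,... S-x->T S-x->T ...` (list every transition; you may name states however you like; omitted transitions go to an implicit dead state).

start=q0 accept=q4,q5 q0-0->q1 q0-1->q2 q1-0->q3 q1-1->q2 q2-0->q4 q2-1->q5 q3-0->q3 q3-1->q3 q4-0->q3 q4-1->q2 q5-0->q4 q5-1->q5

Run two small machines in parallel and take their product. The first has 7 states tracking the last 2 symbols read; the second has 3 states tracking partial matches of the forbidden pattern `00`. A product state is a pair (one from each), accepting exactly when both do. Equivalent product states are then merged.
6 states suffice.
        0   1  
>  q0   q1  q2 
   q1   q3  q2 
   q2   q4  q5 
   q3   q3  q3 
 * q4   q3  q2 
 * q5   q4  q5 
(> = start, * = accepting)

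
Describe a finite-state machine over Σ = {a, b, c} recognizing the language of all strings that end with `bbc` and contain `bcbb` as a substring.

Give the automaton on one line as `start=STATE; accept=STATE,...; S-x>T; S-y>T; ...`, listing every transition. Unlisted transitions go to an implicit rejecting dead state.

start=q0; accept=q8; q0-a>q0; q0-b>q1; q0-c>q0; q1-a>q0; q1-b>q2; q1-c>q3; q2-a>q0; q2-b>q2; q2-c>q4; q3-a>q0; q3-b>q5; q3-c>q0; q4-a>q0; q4-b>q5; q4-c>q0; q5-a>q0; q5-b>q6; q5-c>q3; q6-a>q7; q6-b>q6; q6-c>q8; q7-a>q7; q7-b>q9; q7-c>q7; q8-a>q7; q8-b>q9; q8-c>q7; q9-a>q7; q9-b>q6; q9-c>q7

Handle the two conditions separately and then intersect. The first has 4 states tracking how much of the suffix `bbc` has currently been matched; the second has 5 states tracking whether and how much of `bcbb` has been seen. A product state is a pair (one from each), accepting exactly when both do.
A 10-state machine:
        a   b   c  
>  q0   q0  q1  q0 
   q1   q0  q2  q3 
   q2   q0  q2  q4 
   q3   q0  q5  q0 
   q4   q0  q5  q0 
   q5   q0  q6  q3 
   q6   q7  q6  q8 
   q7   q7  q9  q7 
 * q8   q7  q9  q7 
   q9   q7  q6  q7 
(> = start, * = accepting)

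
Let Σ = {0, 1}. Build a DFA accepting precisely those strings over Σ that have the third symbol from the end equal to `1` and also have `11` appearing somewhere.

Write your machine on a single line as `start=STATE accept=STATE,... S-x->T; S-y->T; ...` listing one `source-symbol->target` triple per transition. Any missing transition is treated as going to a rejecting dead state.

start=q0; accept=q13,q14,q15,q16; q0-0->q1; q0-1->q2; q1-0->q3; q1-1->q4; q2-0->q5; q2-1->q6; q3-0->q7; q3-1->q8; q4-0->q9; q4-1->q10; q5-0->q11; q5-1->q12; q6-0->q13; q6-1->q14; q7-0->q7; q7-1->q8; q8-0->q9; q8-1->q10; q9-0->q11; q9-1->q12; q10-0->q13; q10-1->q14; q11-0->q7; q11-1->q8; q12-0->q9; q12-1->q10; q13-0->q15; q13-1->q16; q14-0->q13; q14-1->q14; q15-0->q17; q15-1->q18; q16-0->q19; q16-1->q10; q17-0->q17; q17-1->q18; q18-0->q19; q18-1->q10; q19-0->q15; q19-1->q16

Build one automaton per condition and run them in lockstep. One (15 states) tracks the last 3 symbols read; the other (3 states) tracks whether and how much of `11` has been seen. Each combined state is a pair, one component from each; accept when both components accept.
          0    1  
>  q0     q1   q2 
   q1     q3   q4 
   q2     q5   q6 
   q3     q7   q8 
   q4     q9  q10 
   q5    q11  q12 
   q6    q13  q14 
   q7     q7   q8 
   q8     q9  q10 
   q9    q11  q12 
   q10   q13  q14 
   q11    q7   q8 
   q12    q9  q10 
 * q13   q15  q16 
 * q14   q13  q14 
 * q15   q17  q18 
 * q16   q19  q10 
   q17   q17  q18 
   q18   q19  q10 
   q19   q15  q16 
(> = start, * = accepting)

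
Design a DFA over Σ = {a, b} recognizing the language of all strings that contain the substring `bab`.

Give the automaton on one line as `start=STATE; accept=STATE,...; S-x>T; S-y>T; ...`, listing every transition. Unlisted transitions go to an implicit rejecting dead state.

start=s0; accept=s3; s0-a>s0; s0-b>s1; s1-a>s2; s1-b>s1; s2-a>s0; s2-b>s3; s3-a>s3; s3-b>s3

States s0..s2 record the length of the longest prefix of `bab` that matches the current input suffix. Reaching s3 means `bab` has been seen, and we stay there forever. Accept from s3.
4 states suffice.
        a   b  
>  s0   s0  s1 
   s1   s2  s1 
   s2   s0  s3 
 * s3   s3  s3 
(> = start, * = accepting)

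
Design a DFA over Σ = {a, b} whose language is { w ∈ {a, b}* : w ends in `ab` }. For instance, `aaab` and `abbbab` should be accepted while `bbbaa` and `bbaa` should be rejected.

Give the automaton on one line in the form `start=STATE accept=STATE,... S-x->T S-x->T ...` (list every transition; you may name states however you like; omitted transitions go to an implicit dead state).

start=s0 accept=s2 s0-a->s1 s0-b->s0 s1-a->s1 s1-b->s2 s2-a->s1 s2-b->s0

Let each state record the length of the longest suffix of the input read so far that is also a prefix of `ab`. s1 means the last symbol is `a`; s2 means the last 2 symbols are `ab`. Accept only at s2, where the string currently ends in `ab`.
A 3-state machine:
        a   b  
>  s0   s1  s0 
   s1   s1  s2 
 * s2   s1  s0 
(> = start, * = accepting)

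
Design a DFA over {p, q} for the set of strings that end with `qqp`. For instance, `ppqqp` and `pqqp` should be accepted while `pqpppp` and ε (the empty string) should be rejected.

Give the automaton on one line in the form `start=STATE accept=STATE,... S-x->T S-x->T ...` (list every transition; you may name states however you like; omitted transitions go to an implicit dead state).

Let each state record the length of the longest suffix of the input read so far that is also a prefix of `qqp`. s1 means the last symbol is `q`; s2 means the last 2 symbols are `qq`; s3 means the last 3 symbols are `qqp`. Accept only at s3, where the string currently ends in `qqp`.
4 states suffice.
        p   q  
>  s0   s0  s1 
   s1   s0  s2 
   s2   s3  s2 
 * s3   s0  s1 
(> = start, * = accepting)

start=s0 accept=s3 s0-p->s0 s0-q->s1 s1-p->s0 s1-q->s2 s2-p->s3 s2-q->s2 s3-p->s0 s3-q->s1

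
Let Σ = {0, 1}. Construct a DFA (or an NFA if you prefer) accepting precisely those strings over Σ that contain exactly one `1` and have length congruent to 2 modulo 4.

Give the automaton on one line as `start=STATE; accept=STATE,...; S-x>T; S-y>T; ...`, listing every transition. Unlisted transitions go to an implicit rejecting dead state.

Handle the two conditions separately and then intersect. One (3 states) tracks the count of `1`s, saturating at 2; the other (4 states) tracks the input length modulo 4. Each combined state is a pair, one component from each; accept when both components accept. Equivalent product states are then merged.
        0   1  
>  q0   q1  q2 
   q1   q3  q4 
   q2   q4  q5 
   q3   q6  q7 
 * q4   q7  q5 
   q5   q5  q5 
   q6   q0  q8 
   q7   q8  q5 
   q8   q2  q5 
(> = start, * = accepting)

start=q0; accept=q4; q0-0>q1; q0-1>q2; q1-0>q3; q1-1>q4; q2-0>q4; q2-1>q5; q3-0>q6; q3-1>q7; q4-0>q7; q4-1>q5; q5-0>q5; q5-1>q5; q6-0>q0; q6-1>q8; q7-0>q8; q7-1>q5; q8-0>q2; q8-1>q5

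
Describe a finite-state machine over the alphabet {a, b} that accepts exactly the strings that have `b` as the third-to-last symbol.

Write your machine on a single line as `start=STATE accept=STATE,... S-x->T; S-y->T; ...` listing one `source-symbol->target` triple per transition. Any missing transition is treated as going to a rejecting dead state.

start=s0; accept=s11,s12,s13,s14; s0-a->s1; s0-b->s2; s1-a->s3; s1-b->s4; s2-a->s5; s2-b->s6; s3-a->s7; s3-b->s8; s4-a->s9; s4-b->s10; s5-a->s11; s5-b->s12; s6-a->s13; s6-b->s14; s7-a->s7; s7-b->s8; s8-a->s9; s8-b->s10; s9-a->s11; s9-b->s12; s10-a->s13; s10-b->s14; s11-a->s7; s11-b->s8; s12-a->s9; s12-b->s10; s13-a->s11; s13-b->s12; s14-a->s13; s14-b->s14

Because acceptance depends on a position counted from the end, the machine has to buffer the most recent 3 symbols. Make each state the string of the last up-to-3 symbols read; on input `x` shift the window left and append `x`. Accept when the buffered window has length 3 and begins with `b`.
With 15 states:
          a    b  
>  s0     s1   s2 
   s1     s3   s4 
   s2     s5   s6 
   s3     s7   s8 
   s4     s9  s10 
   s5    s11  s12 
   s6    s13  s14 
   s7     s7   s8 
   s8     s9  s10 
   s9    s11  s12 
   s10   s13  s14 
 * s11    s7   s8 
 * s12    s9  s10 
 * s13   s11  s12 
 * s14   s13  s14 
(> = start, * = accepting)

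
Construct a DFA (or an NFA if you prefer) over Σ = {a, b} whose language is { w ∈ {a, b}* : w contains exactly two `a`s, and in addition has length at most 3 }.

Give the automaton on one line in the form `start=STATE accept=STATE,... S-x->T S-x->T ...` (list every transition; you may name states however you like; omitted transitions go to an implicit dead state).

start=q0 accept=q3,q7 q0-a->q1 q0-b->q2 q1-a->q3 q1-b->q4 q2-a->q4 q2-b->q5 q3-a->q6 q3-b->q7 q4-a->q7 q4-b->q8 q5-a->q8 q5-b->q9 q6-a->q10 q6-b->q10 q7-a->q10 q7-b->q11 q8-a->q11 q8-b->q12 q9-a->q12 q9-b->q13 q10-a->q10 q10-b->q10 q11-a->q10 q11-b->q11 q12-a->q11 q12-b->q12 q13-a->q12 q13-b->q13

Run two small machines in parallel and take their product. One (4 states) tracks the count of `a`s, saturating at 3; the other (5 states) tracks the input length, saturating at 4. Each combined state is a pair, one component from each; accept when both components accept.
14 states suffice.
          a    b  
>  q0     q1   q2 
   q1     q3   q4 
   q2     q4   q5 
 * q3     q6   q7 
   q4     q7   q8 
   q5     q8   q9 
   q6    q10  q10 
 * q7    q10  q11 
   q8    q11  q12 
   q9    q12  q13 
   q10   q10  q10 
   q11   q10  q11 
   q12   q11  q12 
   q13   q12  q13 
(> = start, * = accepting)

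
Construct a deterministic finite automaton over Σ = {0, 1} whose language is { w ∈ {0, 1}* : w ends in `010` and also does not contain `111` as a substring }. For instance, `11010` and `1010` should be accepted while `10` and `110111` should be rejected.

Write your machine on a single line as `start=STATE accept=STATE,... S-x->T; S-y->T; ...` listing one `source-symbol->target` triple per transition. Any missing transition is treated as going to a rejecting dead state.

Build one automaton per condition and run them in lockstep. One (4 states) tracks how much of the suffix `010` has currently been matched; the other (4 states) tracks partial matches of the forbidden pattern `111`. Each combined state is a pair, one component from each; accept when both components accept.
A 10-state machine:
       0  1 
>  A   B  C 
   B   B  D 
   C   B  E 
   D   F  E 
   E   B  G 
 * F   B  D 
   G   H  G 
   H   H  I 
   I   J  G 
   J   H  I 
(> = start, * = accepting)

start=A; accept=F; A-0->B; A-1->C; B-0->B; B-1->D; C-0->B; C-1->E; D-0->F; D-1->E; E-0->B; E-1->G; F-0->B; F-1->D; G-0->H; G-1->G; H-0->H; H-1->I; I-0->J; I-1->G; J-0->H; J-1->I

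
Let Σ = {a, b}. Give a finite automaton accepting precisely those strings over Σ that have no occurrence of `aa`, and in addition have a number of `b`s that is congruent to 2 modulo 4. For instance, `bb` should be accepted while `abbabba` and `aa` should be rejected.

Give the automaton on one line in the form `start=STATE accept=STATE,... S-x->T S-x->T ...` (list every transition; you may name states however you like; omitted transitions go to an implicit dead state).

start=q0 accept=q5,q7 q0-a->q1 q0-b->q2 q1-a->q3 q1-b->q2 q2-a->q4 q2-b->q5 q3-a->q3 q3-b->q6 q4-a->q6 q4-b->q5 q5-a->q7 q5-b->q8 q6-a->q6 q6-b->q9 q7-a->q9 q7-b->q8 q8-a->q10 q8-b->q0 q9-a->q9 q9-b->q11 q10-a->q11 q10-b->q0 q11-a->q11 q11-b->q3

Run two small machines in parallel and take their product. The first has 3 states tracking partial matches of the forbidden pattern `aa`; the second has 4 states tracking the count of `b`s modulo 4. A product state is a pair (one from each), accepting exactly when both do.
12 states suffice.
          a    b  
>  q0     q1   q2 
   q1     q3   q2 
   q2     q4   q5 
   q3     q3   q6 
   q4     q6   q5 
 * q5     q7   q8 
   q6     q6   q9 
 * q7     q9   q8 
   q8    q10   q0 
   q9     q9  q11 
   q10   q11   q0 
   q11   q11   q3 
(> = start, * = accepting)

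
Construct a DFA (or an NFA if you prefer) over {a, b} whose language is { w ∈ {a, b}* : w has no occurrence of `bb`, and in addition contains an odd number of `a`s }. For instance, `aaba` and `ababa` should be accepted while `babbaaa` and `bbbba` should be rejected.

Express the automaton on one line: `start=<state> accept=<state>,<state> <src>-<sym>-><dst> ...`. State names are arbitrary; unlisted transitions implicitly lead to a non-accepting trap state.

start=S0 accept=S1,S3 S0-a->S1 S0-b->S2 S1-a->S0 S1-b->S3 S2-a->S1 S2-b->S4 S3-a->S0 S3-b->S5 S4-a->S5 S4-b->S4 S5-a->S4 S5-b->S5

Run two small machines in parallel and take their product. The first has 3 states tracking partial matches of the forbidden pattern `bb`; the second has 2 states tracking the count of `a`s modulo 2. A product state is a pair (one from each), accepting exactly when both do.
A 6-state machine:
        a   b  
>  S0   S1  S2 
 * S1   S0  S3 
   S2   S1  S4 
 * S3   S0  S5 
   S4   S5  S4 
   S5   S4  S5 
(> = start, * = accepting)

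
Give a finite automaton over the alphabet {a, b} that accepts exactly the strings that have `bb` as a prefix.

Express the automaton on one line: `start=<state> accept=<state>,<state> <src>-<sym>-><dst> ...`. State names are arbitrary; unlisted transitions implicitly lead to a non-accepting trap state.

Check the first 2 symbols one by one: q0 through q1 record how many have matched `bb` so far; any wrong symbol goes to the dead state q3. After all 2 match we enter the accepting sink q2.
With 4 states:
        a   b  
>  q0   q3  q1 
   q1   q3  q2 
 * q2   q2  q2 
   q3   q3  q3 
(> = start, * = accepting)

start=q0 accept=q2 q0-a->q3 q0-b->q1 q1-a->q3 q1-b->q2 q2-a->q2 q2-b->q2 q3-a->q3 q3-b->q3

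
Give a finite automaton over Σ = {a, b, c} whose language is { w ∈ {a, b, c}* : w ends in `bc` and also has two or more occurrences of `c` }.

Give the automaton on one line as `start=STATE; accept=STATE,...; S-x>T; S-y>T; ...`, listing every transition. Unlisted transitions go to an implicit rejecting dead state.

start=S0; accept=S3; S0-a>S0; S0-b>S0; S0-c>S1; S1-a>S1; S1-b>S2; S1-c>S1; S2-a>S1; S2-b>S2; S2-c>S3; S3-a>S1; S3-b>S2; S3-c>S1

Build one automaton per condition and run them in lockstep. The first has 3 states tracking how much of the suffix `bc` has currently been matched; the second has 4 states tracking the count of `c`s, saturating at 3. A product state is a pair (one from each), accepting exactly when both do. After merging equivalent states the machine shrinks.
A 4-state machine:
        a   b   c  
>  S0   S0  S0  S1 
   S1   S1  S2  S1 
   S2   S1  S2  S3 
 * S3   S1  S2  S1 
(> = start, * = accepting)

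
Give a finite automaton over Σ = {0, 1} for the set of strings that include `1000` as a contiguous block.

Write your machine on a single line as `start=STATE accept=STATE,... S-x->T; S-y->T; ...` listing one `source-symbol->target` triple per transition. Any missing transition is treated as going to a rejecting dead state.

States S0..S3 record the length of the longest prefix of `1000` that matches the current input suffix. Reaching S4 means `1000` has been seen, and we stay there forever. Accept from S4.
5 states suffice.
        0   1  
>  S0   S0  S1 
   S1   S2  S1 
   S2   S3  S1 
   S3   S4  S1 
 * S4   S4  S4 
(> = start, * = accepting)

start=S0; accept=S4; S0-0->S0; S0-1->S1; S1-0->S2; S1-1->S1; S2-0->S3; S2-1->S1; S3-0->S4; S3-1->S1; S4-0->S4; S4-1->S4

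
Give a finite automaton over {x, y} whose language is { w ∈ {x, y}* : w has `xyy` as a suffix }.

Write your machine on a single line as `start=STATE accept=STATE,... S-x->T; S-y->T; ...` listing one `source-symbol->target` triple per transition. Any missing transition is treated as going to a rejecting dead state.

start=q0; accept=q3; q0-x->q1; q0-y->q0; q1-x->q1; q1-y->q2; q2-x->q1; q2-y->q3; q3-x->q1; q3-y->q0

Remember how much of `xyy` the current input suffix matches. State q0 means no match yet; q1 means the last symbol is `x`; q2 means the last 2 symbols are `xy`; q3 means the last 3 symbols are `xyy`. Only q3 accepts. On a mismatch, fall back to the longest proper suffix that is still a prefix of `xyy`.
4 states suffice.
        x   y  
>  q0   q1  q0 
   q1   q1  q2 
   q2   q1  q3 
 * q3   q1  q0 
(> = start, * = accepting)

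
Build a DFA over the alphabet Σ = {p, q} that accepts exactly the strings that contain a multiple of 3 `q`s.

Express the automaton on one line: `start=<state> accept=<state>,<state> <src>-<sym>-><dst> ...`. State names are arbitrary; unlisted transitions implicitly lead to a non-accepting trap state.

Keep the running count of `q`s modulo 3: each `q` advances along the cycle s0 → s1 → s2 → s0 while other symbols loop. Accept at s0.
3 states suffice.
        p   q  
>* s0   s0  s1 
   s1   s1  s2 
   s2   s2  s0 
(> = start, * = accepting)

start=s0 accept=s0 s0-p->s0 s0-q->s1 s1-p->s1 s1-q->s2 s2-p->s2 s2-q->s0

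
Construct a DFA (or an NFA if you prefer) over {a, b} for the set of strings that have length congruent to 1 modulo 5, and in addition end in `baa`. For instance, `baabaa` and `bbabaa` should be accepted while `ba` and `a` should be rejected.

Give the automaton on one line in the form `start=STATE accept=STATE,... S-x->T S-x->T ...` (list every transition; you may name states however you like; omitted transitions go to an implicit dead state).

Handle the two conditions separately and then intersect. One (5 states) tracks the input length modulo 5; the other (4 states) tracks how much of the suffix `baa` has currently been matched. Each combined state is a pair, one component from each; accept when both components accept. Equivalent product states are then merged.
        a   b  
>  s0   s1  s1 
   s1   s2  s2 
   s2   s3  s3 
   s3   s4  s5 
   s4   s0  s0 
   s5   s6  s0 
   s6   s7  s1 
 * s7   s2  s2 
(> = start, * = accepting)

start=s0 accept=s7 s0-a->s1 s0-b->s1 s1-a->s2 s1-b->s2 s2-a->s3 s2-b->s3 s3-a->s4 s3-b->s5 s4-a->s0 s4-b->s0 s5-a->s6 s5-b->s0 s6-a->s7 s6-b->s1 s7-a->s2 s7-b->s2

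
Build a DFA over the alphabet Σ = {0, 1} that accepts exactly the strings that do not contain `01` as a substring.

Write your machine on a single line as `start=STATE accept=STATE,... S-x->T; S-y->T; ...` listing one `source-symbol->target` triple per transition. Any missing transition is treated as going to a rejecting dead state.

start=s0; accept=s0,s1; s0-0->s1; s0-1->s0; s1-0->s1; s1-1->s2; s2-0->s2; s2-1->s2

This is the complement of 'contains `01`'. Use the same substring-matching states — s0 through s2 holding how much of `01` has just been matched — but flip the accepting set: everything except the trap s2 accepts.
With 3 states:
        0   1  
>* s0   s1  s0 
 * s1   s1  s2 
   s2   s2  s2 
(> = start, * = accepting)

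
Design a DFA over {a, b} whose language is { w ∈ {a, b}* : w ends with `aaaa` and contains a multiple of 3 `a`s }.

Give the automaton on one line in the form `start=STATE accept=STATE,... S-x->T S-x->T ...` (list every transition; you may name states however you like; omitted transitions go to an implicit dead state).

start=s0 accept=s6 s0-a->s1 s0-b->s0 s1-a->s2 s1-b->s1 s2-a->s3 s2-b->s2 s3-a->s4 s3-b->s0 s4-a->s5 s4-b->s1 s5-a->s6 s5-b->s2 s6-a->s4 s6-b->s0

Handle the two conditions separately and then intersect. The first has 5 states tracking how much of the suffix `aaaa` has currently been matched; the second has 3 states tracking the count of `a`s modulo 3. A product state is a pair (one from each), accepting exactly when both do. Minimizing collapses redundant product states.
        a   b  
>  s0   s1  s0 
   s1   s2  s1 
   s2   s3  s2 
   s3   s4  s0 
   s4   s5  s1 
   s5   s6  s2 
 * s6   s4  s0 
(> = start, * = accepting)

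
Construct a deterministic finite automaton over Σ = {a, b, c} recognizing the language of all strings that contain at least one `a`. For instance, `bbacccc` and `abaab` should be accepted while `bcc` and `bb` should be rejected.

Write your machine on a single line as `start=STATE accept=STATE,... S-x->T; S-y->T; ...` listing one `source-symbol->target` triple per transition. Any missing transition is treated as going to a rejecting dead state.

start=q0; accept=q1,q2; q0-a->q1; q0-b->q0; q0-c->q0; q1-a->q2; q1-b->q1; q1-c->q1; q2-a->q2; q2-b->q2; q2-c->q2

Count `a`s, saturating at 2: state q0 means no `a` yet, q1 means one `a` seen, q2 means more than one. Each `a` increments (capped at q2); other symbols loop. Accept from {q1, q2}.
With 3 states:
        a   b   c  
>  q0   q1  q0  q0 
 * q1   q2  q1  q1 
 * q2   q2  q2  q2 
(> = start, * = accepting)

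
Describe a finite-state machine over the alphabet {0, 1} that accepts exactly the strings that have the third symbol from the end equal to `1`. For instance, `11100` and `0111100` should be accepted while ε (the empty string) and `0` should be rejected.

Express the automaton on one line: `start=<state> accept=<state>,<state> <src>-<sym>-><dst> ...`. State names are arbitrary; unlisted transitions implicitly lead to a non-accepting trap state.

Because acceptance depends on a position counted from the end, the machine has to buffer the most recent 3 symbols. Make each state the string of the last up-to-3 symbols read; on input `x` shift the window left and append `x`. Accept when the buffered window has length 3 and begins with `1`.
15 states suffice.
          0    1  
>  q0     q1   q2 
   q1     q3   q4 
   q2     q5   q6 
   q3     q7   q8 
   q4     q9  q10 
   q5    q11  q12 
   q6    q13  q14 
   q7     q7   q8 
   q8     q9  q10 
   q9    q11  q12 
   q10   q13  q14 
 * q11    q7   q8 
 * q12    q9  q10 
 * q13   q11  q12 
 * q14   q13  q14 
(> = start, * = accepting)

start=q0 accept=q11,q12,q13,q14 q0-0->q1 q0-1->q2 q1-0->q3 q1-1->q4 q2-0->q5 q2-1->q6 q3-0->q7 q3-1->q8 q4-0->q9 q4-1->q10 q5-0->q11 q5-1->q12 q6-0->q13 q6-1->q14 q7-0->q7 q7-1->q8 q8-0->q9 q8-1->q10 q9-0->q11 q9-1->q12 q10-0->q13 q10-1->q14 q11-0->q7 q11-1->q8 q12-0->q9 q12-1->q10 q13-0->q11 q13-1->q12 q14-0->q13 q14-1->q14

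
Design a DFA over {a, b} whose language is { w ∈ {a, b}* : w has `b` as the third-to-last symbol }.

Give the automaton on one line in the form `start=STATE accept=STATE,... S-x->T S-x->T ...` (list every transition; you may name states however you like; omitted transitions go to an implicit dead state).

start=q0 accept=q11,q12,q13,q14 q0-a->q1 q0-b->q2 q1-a->q3 q1-b->q4 q2-a->q5 q2-b->q6 q3-a->q7 q3-b->q8 q4-a->q9 q4-b->q10 q5-a->q11 q5-b->q12 q6-a->q13 q6-b->q14 q7-a->q7 q7-b->q8 q8-a->q9 q8-b->q10 q9-a->q11 q9-b->q12 q10-a->q13 q10-b->q14 q11-a->q7 q11-b->q8 q12-a->q9 q12-b->q10 q13-a->q11 q13-b->q12 q14-a->q13 q14-b->q14

A DFA must remember the last 3 symbols (since which symbol is third-to-last isn't known until the input ends). Use one state per possible window of the last ≤3 symbols; accept from those whose window starts with `b`.
A 15-state machine:
          a    b  
>  q0     q1   q2 
   q1     q3   q4 
   q2     q5   q6 
   q3     q7   q8 
   q4     q9  q10 
   q5    q11  q12 
   q6    q13  q14 
   q7     q7   q8 
   q8     q9  q10 
   q9    q11  q12 
   q10   q13  q14 
 * q11    q7   q8 
 * q12    q9  q10 
 * q13   q11  q12 
 * q14   q13  q14 
(> = start, * = accepting)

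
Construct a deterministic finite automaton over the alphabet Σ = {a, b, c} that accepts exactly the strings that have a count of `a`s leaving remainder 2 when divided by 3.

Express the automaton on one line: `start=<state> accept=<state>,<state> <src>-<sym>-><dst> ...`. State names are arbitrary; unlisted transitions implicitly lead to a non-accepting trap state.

start=s0 accept=s2 s0-a->s1 s0-b->s0 s0-c->s0 s1-a->s2 s1-b->s1 s1-c->s1 s2-a->s0 s2-b->s2 s2-c->s2

Keep the running count of `a`s modulo 3: each `a` advances along the cycle s0 → s1 → s2 → s0 while other symbols loop. Accept at s2.
3 states suffice.
        a   b   c  
>  s0   s1  s0  s0 
   s1   s2  s1  s1 
 * s2   s0  s2  s2 
(> = start, * = accepting)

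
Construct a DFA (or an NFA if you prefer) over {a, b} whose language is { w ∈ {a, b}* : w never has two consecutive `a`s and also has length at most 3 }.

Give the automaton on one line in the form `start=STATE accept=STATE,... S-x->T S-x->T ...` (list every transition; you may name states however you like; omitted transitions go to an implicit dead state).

Handle the two conditions separately and then intersect. The first has 3 states tracking partial matches of the forbidden pattern `aa`; the second has 5 states tracking the input length, saturating at 4. A product state is a pair (one from each), accepting exactly when both do. Minimizing collapses redundant product states.
A 7-state machine:
        a   b  
>* s0   s1  s2 
 * s1   s3  s4 
 * s2   s5  s4 
   s3   s3  s3 
 * s4   s6  s6 
 * s5   s3  s6 
 * s6   s3  s3 
(> = start, * = accepting)

start=s0 accept=s0,s1,s2,s4,s5,s6 s0-a->s1 s0-b->s2 s1-a->s3 s1-b->s4 s2-a->s5 s2-b->s4 s3-a->s3 s3-b->s3 s4-a->s6 s4-b->s6 s5-a->s3 s5-b->s6 s6-a->s3 s6-b->s3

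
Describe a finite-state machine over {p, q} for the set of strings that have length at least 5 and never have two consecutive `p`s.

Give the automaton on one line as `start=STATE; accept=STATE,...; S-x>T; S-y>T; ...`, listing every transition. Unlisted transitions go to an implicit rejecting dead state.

Handle the two conditions separately and then intersect. One (7 states) tracks the input length, saturating at 6; the other (3 states) tracks partial matches of the forbidden pattern `pp`. Each combined state is a pair, one component from each; accept when both components accept.
With 18 states:
       p  q 
>  A   B  C 
   B   D  E 
   C   F  E 
   D   G  G 
   E   H  I 
   F   G  I 
   G   J  J 
   H   J  K 
   I   L  K 
   J   M  M 
   K   N  O 
   L   M  O 
   M   P  P 
 * N   P  Q 
 * O   R  Q 
   P   P  P 
 * Q   R  Q 
 * R   P  Q 
(> = start, * = accepting)

start=A; accept=N,O,Q,R; A-p>B; A-q>C; B-p>D; B-q>E; C-p>F; C-q>E; D-p>G; D-q>G; E-p>H; E-q>I; F-p>G; F-q>I; G-p>J; G-q>J; H-p>J; H-q>K; I-p>L; I-q>K; J-p>M; J-q>M; K-p>N; K-q>O; L-p>M; L-q>O; M-p>P; M-q>P; N-p>P; N-q>Q; O-p>R; O-q>Q; P-p>P; P-q>P; Q-p>R; Q-q>Q; R-p>P; R-q>Q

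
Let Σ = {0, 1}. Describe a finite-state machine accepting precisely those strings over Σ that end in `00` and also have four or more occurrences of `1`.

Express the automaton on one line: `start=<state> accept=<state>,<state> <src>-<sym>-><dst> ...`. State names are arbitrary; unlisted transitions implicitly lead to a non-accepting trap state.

Handle the two conditions separately and then intersect. The first has 3 states tracking how much of the suffix `00` has currently been matched; the second has 6 states tracking the count of `1`s, saturating at 5. A product state is a pair (one from each), accepting exactly when both do.
With 18 states:
          0    1  
>  s0     s1   s2 
   s1     s3   s2 
   s2     s4   s5 
   s3     s3   s2 
   s4     s6   s5 
   s5     s7   s8 
   s6     s6   s5 
   s7     s9   s8 
   s8    s10  s11 
   s9     s9   s8 
   s10   s12  s11 
   s11   s13  s14 
   s12   s12  s11 
   s13   s15  s14 
   s14   s16  s14 
 * s15   s15  s14 
   s16   s17  s14 
 * s17   s17  s14 
(> = start, * = accepting)

start=s0 accept=s15,s17 s0-0->s1 s0-1->s2 s1-0->s3 s1-1->s2 s2-0->s4 s2-1->s5 s3-0->s3 s3-1->s2 s4-0->s6 s4-1->s5 s5-0->s7 s5-1->s8 s6-0->s6 s6-1->s5 s7-0->s9 s7-1->s8 s8-0->s10 s8-1->s11 s9-0->s9 s9-1->s8 s10-0->s12 s10-1->s11 s11-0->s13 s11-1->s14 s12-0->s12 s12-1->s11 s13-0->s15 s13-1->s14 s14-0->s16 s14-1->s14 s15-0->s15 s15-1->s14 s16-0->s17 s16-1->s14 s17-0->s17 s17-1->s14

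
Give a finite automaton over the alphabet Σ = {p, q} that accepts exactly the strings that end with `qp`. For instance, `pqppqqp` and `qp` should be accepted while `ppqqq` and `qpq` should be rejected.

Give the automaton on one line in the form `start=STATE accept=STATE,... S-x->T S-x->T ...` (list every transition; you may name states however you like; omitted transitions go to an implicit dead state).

Let each state record the length of the longest suffix of the input read so far that is also a prefix of `qp`. S1 means the last symbol is `q`; S2 means the last 2 symbols are `qp`. Accept only at S2, where the string currently ends in `qp`.
A 3-state machine:
        p   q  
>  S0   S0  S1 
   S1   S2  S1 
 * S2   S0  S1 
(> = start, * = accepting)

start=S0 accept=S2 S0-p->S0 S0-q->S1 S1-p->S2 S1-q->S1 S2-p->S0 S2-q->S1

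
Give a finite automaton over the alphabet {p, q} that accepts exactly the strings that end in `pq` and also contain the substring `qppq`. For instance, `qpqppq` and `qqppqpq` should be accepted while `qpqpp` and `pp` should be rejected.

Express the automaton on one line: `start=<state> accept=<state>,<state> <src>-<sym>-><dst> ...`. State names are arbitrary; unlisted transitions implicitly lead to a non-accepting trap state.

Build one automaton per condition and run them in lockstep. The first has 3 states tracking how much of the suffix `pq` has currently been matched; the second has 5 states tracking whether and how much of `qppq` has been seen. A product state is a pair (one from each), accepting exactly when both do.
A 9-state machine:
       p  q 
>  A   B  C 
   B   B  D 
   C   E  C 
   D   E  C 
   E   F  D 
   F   B  G 
 * G   H  I 
   H   H  G 
   I   H  I 
(> = start, * = accepting)

start=A accept=G A-p->B A-q->C B-p->B B-q->D C-p->E C-q->C D-p->E D-q->C E-p->F E-q->D F-p->B F-q->G G-p->H G-q->I H-p->H H-q->G I-p->H I-q->I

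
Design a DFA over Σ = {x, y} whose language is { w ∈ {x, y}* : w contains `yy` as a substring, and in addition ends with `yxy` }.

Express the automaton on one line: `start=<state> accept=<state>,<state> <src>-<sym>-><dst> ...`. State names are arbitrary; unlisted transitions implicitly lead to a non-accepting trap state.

Run two small machines in parallel and take their product. One (3 states) tracks whether and how much of `yy` has been seen; the other (4 states) tracks how much of the suffix `yxy` has currently been matched. Each combined state is a pair, one component from each; accept when both components accept.
An 8-state machine:
        x   y  
>  s0   s0  s1 
   s1   s2  s3 
   s2   s0  s4 
   s3   s5  s3 
   s4   s2  s3 
   s5   s6  s7 
   s6   s6  s3 
 * s7   s5  s3 
(> = start, * = accepting)

start=s0 accept=s7 s0-x->s0 s0-y->s1 s1-x->s2 s1-y->s3 s2-x->s0 s2-y->s4 s3-x->s5 s3-y->s3 s4-x->s2 s4-y->s3 s5-x->s6 s5-y->s7 s6-x->s6 s6-y->s3 s7-x->s5 s7-y->s3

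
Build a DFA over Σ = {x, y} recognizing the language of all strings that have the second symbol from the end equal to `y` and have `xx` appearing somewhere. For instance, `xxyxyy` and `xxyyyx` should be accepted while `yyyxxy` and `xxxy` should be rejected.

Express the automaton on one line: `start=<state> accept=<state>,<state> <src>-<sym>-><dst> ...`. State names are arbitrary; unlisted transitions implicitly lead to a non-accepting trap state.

start=A accept=E,F A-x->B A-y->A B-x->C B-y->A C-x->C C-y->D D-x->E D-y->F E-x->C E-y->D F-x->E F-y->F

Build one automaton per condition and run them in lockstep. One (7 states) tracks the last 2 symbols read; the other (3 states) tracks whether and how much of `xx` has been seen. Each combined state is a pair, one component from each; accept when both components accept. After merging equivalent states the machine shrinks.
A 6-state machine:
       x  y 
>  A   B  A 
   B   C  A 
   C   C  D 
   D   E  F 
 * E   C  D 
 * F   E  F 
(> = start, * = accepting)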